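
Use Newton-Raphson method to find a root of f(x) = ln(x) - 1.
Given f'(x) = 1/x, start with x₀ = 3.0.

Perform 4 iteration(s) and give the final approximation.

f(x) = ln(x) - 1
f'(x) = 1/x
x₀ = 3.0

Newton-Raphson formula: x_{n+1} = x_n - f(x_n)/f'(x_n)

Iteration 1:
  f(3.000000) = 0.098612
  f'(3.000000) = 0.333333
  x_1 = 3.000000 - 0.098612/0.333333 = 2.704163
Iteration 2:
  f(2.704163) = -0.005208
  f'(2.704163) = 0.369800
  x_2 = 2.704163 - (-0.005208)/0.369800 = 2.718245
Iteration 3:
  f(2.718245) = -0.000014
  f'(2.718245) = 0.367884
  x_3 = 2.718245 - (-0.000014)/0.367884 = 2.718282
Iteration 4:
  f(2.718282) = 0.000000
  f'(2.718282) = 0.367879
  x_4 = 2.718282 - 0.000000/0.367879 = 2.718282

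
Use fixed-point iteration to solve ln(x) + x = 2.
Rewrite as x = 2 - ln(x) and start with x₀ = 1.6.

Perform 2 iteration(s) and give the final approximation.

Equation: ln(x) + x = 2
Fixed-point form: x = 2 - ln(x)
x₀ = 1.6

x_1 = g(1.600000) = 1.529996
x_2 = g(1.529996) = 1.574735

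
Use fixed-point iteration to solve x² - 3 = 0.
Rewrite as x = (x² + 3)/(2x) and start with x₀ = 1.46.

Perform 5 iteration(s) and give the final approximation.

Equation: x² - 3 = 0
Fixed-point form: x = (x² + 3)/(2x)
x₀ = 1.46

x_1 = g(1.460000) = 1.757397
x_2 = g(1.757397) = 1.732234
x_3 = g(1.732234) = 1.732051
x_4 = g(1.732051) = 1.732051
x_5 = g(1.732051) = 1.732051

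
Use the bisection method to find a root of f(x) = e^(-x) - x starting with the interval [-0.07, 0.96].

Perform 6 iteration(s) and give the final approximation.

f(x) = e^(-x) - x
Initial interval: [-0.07, 0.96]

Iteration 1:
  c_1 = (-0.070000 + 0.960000)/2 = 0.445000
  f(c_1) = f(0.445000) = 0.195824
  f(a) × f(c) ≥ 0, new interval: [0.445000, 0.960000]
Iteration 2:
  c_2 = (0.445000 + 0.960000)/2 = 0.702500
  f(c_2) = f(0.702500) = -0.207155
  f(a) × f(c) < 0, new interval: [0.445000, 0.702500]
Iteration 3:
  c_3 = (0.445000 + 0.702500)/2 = 0.573750
  f(c_3) = f(0.573750) = -0.010341
  f(a) × f(c) < 0, new interval: [0.445000, 0.573750]
Iteration 4:
  c_4 = (0.445000 + 0.573750)/2 = 0.509375
  f(c_4) = f(0.509375) = 0.091496
  f(a) × f(c) ≥ 0, new interval: [0.509375, 0.573750]
Iteration 5:
  c_5 = (0.509375 + 0.573750)/2 = 0.541562
  f(c_5) = f(0.541562) = 0.040276
  f(a) × f(c) ≥ 0, new interval: [0.541562, 0.573750]
Iteration 6:
  c_6 = (0.541562 + 0.573750)/2 = 0.557656
  f(c_6) = f(0.557656) = 0.014893
  f(a) × f(c) ≥ 0, new interval: [0.557656, 0.573750]

After 6 iteration(s), the approximation is c_6 = 0.557656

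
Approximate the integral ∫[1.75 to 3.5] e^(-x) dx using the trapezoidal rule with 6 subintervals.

f(x) = e^(-x)
a = 1.75, b = 3.5, n = 6
h = (b - a)/n = 0.291667

Trapezoidal rule: (h/2)[f(x₀) + 2f(x₁) + 2f(x₂) + ... + f(xₙ)]

x_0 = 1.7500, f(x_0) = 0.173774, coefficient = 1
x_1 = 2.0417, f(x_1) = 0.129812, coefficient = 2
x_2 = 2.3333, f(x_2) = 0.096972, coefficient = 2
x_3 = 2.6250, f(x_3) = 0.072440, coefficient = 2
x_4 = 2.9167, f(x_4) = 0.054114, coefficient = 2
x_5 = 3.2083, f(x_5) = 0.040424, coefficient = 2
x_6 = 3.5000, f(x_6) = 0.030197, coefficient = 1

I ≈ (0.291667/2) × 0.991495 = 0.144593
Exact value: 0.143577
Error: 0.001016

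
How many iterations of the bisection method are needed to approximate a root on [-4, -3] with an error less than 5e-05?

We need (b-a)/2^n ≤ 5e-05
(-3 - (-4))/2^n ≤ 5e-05
1/2^n ≤ 5e-05
2^n ≥ 20000
n ≥ log₂(20000) = 14.29
n ≥ 15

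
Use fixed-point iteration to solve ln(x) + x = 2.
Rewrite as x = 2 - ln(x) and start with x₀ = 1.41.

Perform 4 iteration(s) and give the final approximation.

Equation: ln(x) + x = 2
Fixed-point form: x = 2 - ln(x)
x₀ = 1.41

x_1 = g(1.410000) = 1.656410
x_2 = g(1.656410) = 1.495347
x_3 = g(1.495347) = 1.597642
x_4 = g(1.597642) = 1.531471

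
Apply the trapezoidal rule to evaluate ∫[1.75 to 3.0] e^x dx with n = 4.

f(x) = e^x
a = 1.75, b = 3.0, n = 4
h = (b - a)/n = 0.312500

Trapezoidal rule: (h/2)[f(x₀) + 2f(x₁) + 2f(x₂) + ... + f(xₙ)]

x_0 = 1.7500, f(x_0) = 5.754603, coefficient = 1
x_1 = 2.0625, f(x_1) = 7.865609, coefficient = 2
x_2 = 2.3750, f(x_2) = 10.751013, coefficient = 2
x_3 = 2.6875, f(x_3) = 14.694893, coefficient = 2
x_4 = 3.0000, f(x_4) = 20.085537, coefficient = 1

I ≈ (0.312500/2) × 92.463170 = 14.447370
Exact value: 14.330934
Error: 0.116436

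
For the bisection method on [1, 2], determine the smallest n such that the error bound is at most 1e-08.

We need (b-a)/2^n ≤ 1e-08
(2 - 1)/2^n ≤ 1e-08
1/2^n ≤ 1e-08
2^n ≥ 100000000
n ≥ log₂(100000000) = 26.58
n ≥ 27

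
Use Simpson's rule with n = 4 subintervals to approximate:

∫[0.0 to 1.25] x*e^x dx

f(x) = x*e^x
a = 0.0, b = 1.25, n = 4
h = (b - a)/n = 0.312500

Simpson's rule: (h/3)[f(x₀) + 4f(x₁) + 2f(x₂) + ... + f(xₙ)]

x_0 = 0.0000, f(x_0) = 0.000000, coefficient = 1
x_1 = 0.3125, f(x_1) = 0.427137, coefficient = 4
x_2 = 0.6250, f(x_2) = 1.167654, coefficient = 2
x_3 = 0.9375, f(x_3) = 2.393990, coefficient = 4
x_4 = 1.2500, f(x_4) = 4.362929, coefficient = 1

I ≈ (0.312500/3) × 17.982744 = 1.873203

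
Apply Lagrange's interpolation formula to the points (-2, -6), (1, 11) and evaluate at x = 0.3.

Lagrange interpolation formula:
P(x) = Σ yᵢ × Lᵢ(x)
where Lᵢ(x) = Π_{j≠i} (x - xⱼ)/(xᵢ - xⱼ)

L_0(0.3) = (0.3 - 1)/(-2 - 1) = 0.233333
L_1(0.3) = (0.3 - (-2))/(1 - (-2)) = 0.766667

P(0.3) = (-6)×L_0(0.3) + 11×L_1(0.3)
P(0.3) = 7.033333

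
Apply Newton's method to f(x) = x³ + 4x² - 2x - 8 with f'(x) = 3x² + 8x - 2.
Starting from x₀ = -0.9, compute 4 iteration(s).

f(x) = x³ + 4x² - 2x - 8
f'(x) = 3x² + 8x - 2
x₀ = -0.9

Newton-Raphson formula: x_{n+1} = x_n - f(x_n)/f'(x_n)

Iteration 1:
  f(-0.900000) = -3.689000
  f'(-0.900000) = -6.770000
  x_1 = -0.900000 - (-3.689000)/(-6.770000) = -1.444904
Iteration 2:
  f(-1.444904) = 0.224203
  f'(-1.444904) = -7.295989
  x_2 = -1.444904 - 0.224203/(-7.295989) = -1.414174
Iteration 3:
  f(-1.414174) = -0.000287
  f'(-1.414174) = -7.313728
  x_3 = -1.414174 - (-0.000287)/(-7.313728) = -1.414214
Iteration 4:
  f(-1.414214) = 0.000000
  f'(-1.414214) = -7.313708
  x_4 = -1.414214 - 0.000000/(-7.313708) = -1.414214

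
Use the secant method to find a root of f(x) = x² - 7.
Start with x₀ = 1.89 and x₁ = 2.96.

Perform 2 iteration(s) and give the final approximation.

f(x) = x² - 7
x₀ = 1.89, x₁ = 2.96

Secant formula: x_{n+1} = x_n - f(x_n)(x_n - x_{n-1})/(f(x_n) - f(x_{n-1}))

Iteration 1:
  f(1.890000) = -3.427900
  f(2.960000) = 1.761600
  x_2 = 2.960000 - 1.761600×(2.960000 - 1.890000)/(1.761600 - (-3.427900))
       = 2.596784
Iteration 2:
  f(2.960000) = 1.761600
  f(2.596784) = -0.256715
  x_3 = 2.596784 - (-0.256715)×(2.596784 - 2.960000)/(-0.256715 - 1.761600)
       = 2.642982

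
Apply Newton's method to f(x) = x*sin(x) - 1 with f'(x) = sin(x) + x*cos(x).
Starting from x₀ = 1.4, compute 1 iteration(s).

f(x) = x*sin(x) - 1
f'(x) = sin(x) + x*cos(x)
x₀ = 1.4

Newton-Raphson formula: x_{n+1} = x_n - f(x_n)/f'(x_n)

Iteration 1:
  f(1.400000) = 0.379630
  f'(1.400000) = 1.223404
  x_1 = 1.400000 - 0.379630/1.223404 = 1.089694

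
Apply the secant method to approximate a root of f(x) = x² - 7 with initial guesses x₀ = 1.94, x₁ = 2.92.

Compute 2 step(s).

f(x) = x² - 7
x₀ = 1.94, x₁ = 2.92

Secant formula: x_{n+1} = x_n - f(x_n)(x_n - x_{n-1})/(f(x_n) - f(x_{n-1}))

Iteration 1:
  f(1.940000) = -3.236400
  f(2.920000) = 1.526400
  x_2 = 2.920000 - 1.526400×(2.920000 - 1.940000)/(1.526400 - (-3.236400))
       = 2.605926
Iteration 2:
  f(2.920000) = 1.526400
  f(2.605926) = -0.209150
  x_3 = 2.605926 - (-0.209150)×(2.605926 - 2.920000)/(-0.209150 - 1.526400)
       = 2.643775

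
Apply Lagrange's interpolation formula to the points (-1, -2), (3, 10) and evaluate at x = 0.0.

Lagrange interpolation formula:
P(x) = Σ yᵢ × Lᵢ(x)
where Lᵢ(x) = Π_{j≠i} (x - xⱼ)/(xᵢ - xⱼ)

L_0(0.0) = (0.0 - 3)/(-1 - 3) = 0.750000
L_1(0.0) = (0.0 - (-1))/(3 - (-1)) = 0.250000

P(0.0) = (-2)×L_0(0.0) + 10×L_1(0.0)
P(0.0) = 1.000000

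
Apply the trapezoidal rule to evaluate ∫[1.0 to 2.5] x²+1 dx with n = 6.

f(x) = x²+1
a = 1.0, b = 2.5, n = 6
h = (b - a)/n = 0.250000

Trapezoidal rule: (h/2)[f(x₀) + 2f(x₁) + 2f(x₂) + ... + f(xₙ)]

x_0 = 1.0000, f(x_0) = 2.000000, coefficient = 1
x_1 = 1.2500, f(x_1) = 2.562500, coefficient = 2
x_2 = 1.5000, f(x_2) = 3.250000, coefficient = 2
x_3 = 1.7500, f(x_3) = 4.062500, coefficient = 2
x_4 = 2.0000, f(x_4) = 5.000000, coefficient = 2
x_5 = 2.2500, f(x_5) = 6.062500, coefficient = 2
x_6 = 2.5000, f(x_6) = 7.250000, coefficient = 1

I ≈ (0.250000/2) × 51.125000 = 6.390625
Exact value: 6.375000
Error: 0.015625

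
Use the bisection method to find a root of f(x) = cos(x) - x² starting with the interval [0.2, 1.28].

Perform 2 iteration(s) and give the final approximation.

f(x) = cos(x) - x²
Initial interval: [0.2, 1.28]

Iteration 1:
  c_1 = (0.200000 + 1.280000)/2 = 0.740000
  f(c_1) = f(0.740000) = 0.190869
  f(a) × f(c) ≥ 0, new interval: [0.740000, 1.280000]
Iteration 2:
  c_2 = (0.740000 + 1.280000)/2 = 1.010000
  f(c_2) = f(1.010000) = -0.488239
  f(a) × f(c) < 0, new interval: [0.740000, 1.010000]

After 2 iteration(s), the approximation is c_2 = 1.010000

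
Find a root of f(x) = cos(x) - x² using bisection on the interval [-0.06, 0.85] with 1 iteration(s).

f(x) = cos(x) - x²
Initial interval: [-0.06, 0.85]

Iteration 1:
  c_1 = (-0.060000 + 0.850000)/2 = 0.395000
  f(c_1) = f(0.395000) = 0.766972
  f(a) × f(c) ≥ 0, new interval: [0.395000, 0.850000]

After 1 iteration(s), the approximation is c_1 = 0.395000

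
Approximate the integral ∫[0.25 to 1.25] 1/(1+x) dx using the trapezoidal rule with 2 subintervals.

f(x) = 1/(1+x)
a = 0.25, b = 1.25, n = 2
h = (b - a)/n = 0.500000

Trapezoidal rule: (h/2)[f(x₀) + 2f(x₁) + 2f(x₂) + ... + f(xₙ)]

x_0 = 0.2500, f(x_0) = 0.800000, coefficient = 1
x_1 = 0.7500, f(x_1) = 0.571429, coefficient = 2
x_2 = 1.2500, f(x_2) = 0.444444, coefficient = 1

I ≈ (0.500000/2) × 2.387302 = 0.596825
Exact value: 0.587787
Error: 0.009039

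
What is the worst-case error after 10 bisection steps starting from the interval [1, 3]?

Bisection error bound: |error| ≤ (b-a)/2^n
|error| ≤ (3 - 1)/2^10 = 2/2^10
|error| ≤ 0.0019531250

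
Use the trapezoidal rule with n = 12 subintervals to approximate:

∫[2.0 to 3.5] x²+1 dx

f(x) = x²+1
a = 2.0, b = 3.5, n = 12
h = (b - a)/n = 0.125000

Trapezoidal rule: (h/2)[f(x₀) + 2f(x₁) + 2f(x₂) + ... + f(xₙ)]

x_0 = 2.0000, f(x_0) = 5.000000, coefficient = 1
x_1 = 2.1250, f(x_1) = 5.515625, coefficient = 2
x_2 = 2.2500, f(x_2) = 6.062500, coefficient = 2
x_3 = 2.3750, f(x_3) = 6.640625, coefficient = 2
x_4 = 2.5000, f(x_4) = 7.250000, coefficient = 2
x_5 = 2.6250, f(x_5) = 7.890625, coefficient = 2
x_6 = 2.7500, f(x_6) = 8.562500, coefficient = 2
x_7 = 2.8750, f(x_7) = 9.265625, coefficient = 2
x_8 = 3.0000, f(x_8) = 10.000000, coefficient = 2
x_9 = 3.1250, f(x_9) = 10.765625, coefficient = 2
x_10 = 3.2500, f(x_10) = 11.562500, coefficient = 2
x_11 = 3.3750, f(x_11) = 12.390625, coefficient = 2
x_12 = 3.5000, f(x_12) = 13.250000, coefficient = 1

I ≈ (0.125000/2) × 210.062500 = 13.128906
Exact value: 13.125000
Error: 0.003906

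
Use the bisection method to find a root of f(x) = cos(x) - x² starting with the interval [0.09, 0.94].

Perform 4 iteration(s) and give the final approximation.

f(x) = cos(x) - x²
Initial interval: [0.09, 0.94]

Iteration 1:
  c_1 = (0.090000 + 0.940000)/2 = 0.515000
  f(c_1) = f(0.515000) = 0.605068
  f(a) × f(c) ≥ 0, new interval: [0.515000, 0.940000]
Iteration 2:
  c_2 = (0.515000 + 0.940000)/2 = 0.727500
  f(c_2) = f(0.727500) = 0.217583
  f(a) × f(c) ≥ 0, new interval: [0.727500, 0.940000]
Iteration 3:
  c_3 = (0.727500 + 0.940000)/2 = 0.833750
  f(c_3) = f(0.833750) = -0.023035
  f(a) × f(c) < 0, new interval: [0.727500, 0.833750]
Iteration 4:
  c_4 = (0.727500 + 0.833750)/2 = 0.780625
  f(c_4) = f(0.780625) = 0.101098
  f(a) × f(c) ≥ 0, new interval: [0.780625, 0.833750]

After 4 iteration(s), the approximation is c_4 = 0.780625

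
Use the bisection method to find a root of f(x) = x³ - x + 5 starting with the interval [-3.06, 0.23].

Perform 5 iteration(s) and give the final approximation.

f(x) = x³ - x + 5
Initial interval: [-3.06, 0.23]

Iteration 1:
  c_1 = (-3.060000 + 0.230000)/2 = -1.415000
  f(c_1) = f(-1.415000) = 3.581852
  f(a) × f(c) < 0, new interval: [-3.060000, -1.415000]
Iteration 2:
  c_2 = (-3.060000 + (-1.415000))/2 = -2.237500
  f(c_2) = f(-2.237500) = -3.964334
  f(a) × f(c) ≥ 0, new interval: [-2.237500, -1.415000]
Iteration 3:
  c_3 = (-2.237500 + (-1.415000))/2 = -1.826250
  f(c_3) = f(-1.826250) = 0.735361
  f(a) × f(c) < 0, new interval: [-2.237500, -1.826250]
Iteration 4:
  c_4 = (-2.237500 + (-1.826250))/2 = -2.031875
  f(c_4) = f(-2.031875) = -1.356753
  f(a) × f(c) ≥ 0, new interval: [-2.031875, -1.826250]
Iteration 5:
  c_5 = (-2.031875 + (-1.826250))/2 = -1.929062
  f(c_5) = f(-1.929062) = -0.249523
  f(a) × f(c) ≥ 0, new interval: [-1.929062, -1.826250]

After 5 iteration(s), the approximation is c_5 = -1.929062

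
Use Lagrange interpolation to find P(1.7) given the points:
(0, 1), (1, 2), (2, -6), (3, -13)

Lagrange interpolation formula:
P(x) = Σ yᵢ × Lᵢ(x)
where Lᵢ(x) = Π_{j≠i} (x - xⱼ)/(xᵢ - xⱼ)

L_0(1.7) = (1.7 - 1)/(0 - 1) × (1.7 - 2)/(0 - 2) × (1.7 - 3)/(0 - 3) = -0.045500
L_1(1.7) = (1.7 - 0)/(1 - 0) × (1.7 - 2)/(1 - 2) × (1.7 - 3)/(1 - 3) = 0.331500
L_2(1.7) = (1.7 - 0)/(2 - 0) × (1.7 - 1)/(2 - 1) × (1.7 - 3)/(2 - 3) = 0.773500
L_3(1.7) = (1.7 - 0)/(3 - 0) × (1.7 - 1)/(3 - 1) × (1.7 - 2)/(3 - 2) = -0.059500

P(1.7) = 1×L_0(1.7) + 2×L_1(1.7) + (-6)×L_2(1.7) + (-13)×L_3(1.7)
P(1.7) = -3.250000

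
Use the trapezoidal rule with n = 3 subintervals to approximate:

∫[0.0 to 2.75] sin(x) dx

f(x) = sin(x)
a = 0.0, b = 2.75, n = 3
h = (b - a)/n = 0.916667

Trapezoidal rule: (h/2)[f(x₀) + 2f(x₁) + 2f(x₂) + ... + f(xₙ)]

x_0 = 0.0000, f(x_0) = 0.000000, coefficient = 1
x_1 = 0.9167, f(x_1) = 0.793578, coefficient = 2
x_2 = 1.8333, f(x_2) = 0.965735, coefficient = 2
x_3 = 2.7500, f(x_3) = 0.381661, coefficient = 1

I ≈ (0.916667/2) × 3.900286 = 1.787631
Exact value: 1.924302
Error: 0.136671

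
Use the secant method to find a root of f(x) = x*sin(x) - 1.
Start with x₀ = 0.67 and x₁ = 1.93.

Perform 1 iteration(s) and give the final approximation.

f(x) = x*sin(x) - 1
x₀ = 0.67, x₁ = 1.93

Secant formula: x_{n+1} = x_n - f(x_n)(x_n - x_{n-1})/(f(x_n) - f(x_{n-1}))

Iteration 1:
  f(0.670000) = -0.583939
  f(1.930000) = 0.806822
  x_2 = 1.930000 - 0.806822×(1.930000 - 0.670000)/(0.806822 - (-0.583939))
       = 1.199037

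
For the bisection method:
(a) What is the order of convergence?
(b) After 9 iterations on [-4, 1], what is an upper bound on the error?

(a) Bisection has linear (order 1) convergence; the error is halved each step.

(b) Error bound = (b-a)/2^n = (1 - (-4))/2^{9}
    = 5/2^{9}

(a) 1 (linear); (b) error ≤ 9.77e-03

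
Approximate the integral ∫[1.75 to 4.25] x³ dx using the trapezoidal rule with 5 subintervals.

f(x) = x³
a = 1.75, b = 4.25, n = 5
h = (b - a)/n = 0.500000

Trapezoidal rule: (h/2)[f(x₀) + 2f(x₁) + 2f(x₂) + ... + f(xₙ)]

x_0 = 1.7500, f(x_0) = 5.359375, coefficient = 1
x_1 = 2.2500, f(x_1) = 11.390625, coefficient = 2
x_2 = 2.7500, f(x_2) = 20.796875, coefficient = 2
x_3 = 3.2500, f(x_3) = 34.328125, coefficient = 2
x_4 = 3.7500, f(x_4) = 52.734375, coefficient = 2
x_5 = 4.2500, f(x_5) = 76.765625, coefficient = 1

I ≈ (0.500000/2) × 320.625000 = 80.156250
Exact value: 79.218750
Error: 0.937500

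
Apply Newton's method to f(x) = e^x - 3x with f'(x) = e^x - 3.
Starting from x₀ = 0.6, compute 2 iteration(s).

f(x) = e^x - 3x
f'(x) = e^x - 3
x₀ = 0.6

Newton-Raphson formula: x_{n+1} = x_n - f(x_n)/f'(x_n)

Iteration 1:
  f(0.600000) = 0.022119
  f'(0.600000) = -1.177881
  x_1 = 0.600000 - 0.022119/(-1.177881) = 0.618778
Iteration 2:
  f(0.618778) = 0.000323
  f'(0.618778) = -1.143341
  x_2 = 0.618778 - 0.000323/(-1.143341) = 0.619061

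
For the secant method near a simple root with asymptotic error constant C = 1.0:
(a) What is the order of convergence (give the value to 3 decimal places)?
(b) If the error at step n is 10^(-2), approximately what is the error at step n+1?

(a) Secant method has superlinear convergence with order φ = (1+√5)/2 ≈ 1.618.
    This means |e_{n+1}| ≈ C|e_n|^1.618.

(b) With |e_n| = 10^(-2) and C = 1.0:
    |e_{n+1}| ≈ 1.0 × (10^(-2))^1.618 = 1.0 × 10^(-3.24)

(a) ≈ 1.618 (golden ratio); (b) |e_{n+1}| ≈ 5.807e-04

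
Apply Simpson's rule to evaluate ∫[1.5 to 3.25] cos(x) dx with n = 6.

f(x) = cos(x)
a = 1.5, b = 3.25, n = 6
h = (b - a)/n = 0.291667

Simpson's rule: (h/3)[f(x₀) + 4f(x₁) + 2f(x₂) + ... + f(xₙ)]

x_0 = 1.5000, f(x_0) = 0.070737, coefficient = 1
x_1 = 1.7917, f(x_1) = -0.219079, coefficient = 4
x_2 = 2.0833, f(x_2) = -0.490390, coefficient = 2
x_3 = 2.3750, f(x_3) = -0.720278, coefficient = 4
x_4 = 2.6667, f(x_4) = -0.889327, coefficient = 2
x_5 = 2.9583, f(x_5) = -0.983255, coefficient = 4
x_6 = 3.2500, f(x_6) = -0.994130, coefficient = 1

I ≈ (0.291667/3) × -11.373275 = -1.105735
Exact value: -1.105690
Error: 0.000045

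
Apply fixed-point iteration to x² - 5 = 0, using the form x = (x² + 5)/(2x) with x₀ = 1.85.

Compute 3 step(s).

Equation: x² - 5 = 0
Fixed-point form: x = (x² + 5)/(2x)
x₀ = 1.85

x_1 = g(1.850000) = 2.276351
x_2 = g(2.276351) = 2.236424
x_3 = g(2.236424) = 2.236068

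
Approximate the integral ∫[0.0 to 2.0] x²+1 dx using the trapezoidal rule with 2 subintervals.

f(x) = x²+1
a = 0.0, b = 2.0, n = 2
h = (b - a)/n = 1.000000

Trapezoidal rule: (h/2)[f(x₀) + 2f(x₁) + 2f(x₂) + ... + f(xₙ)]

x_0 = 0.0000, f(x_0) = 1.000000, coefficient = 1
x_1 = 1.0000, f(x_1) = 2.000000, coefficient = 2
x_2 = 2.0000, f(x_2) = 5.000000, coefficient = 1

I ≈ (1.000000/2) × 10.000000 = 5.000000
Exact value: 4.666667
Error: 0.333333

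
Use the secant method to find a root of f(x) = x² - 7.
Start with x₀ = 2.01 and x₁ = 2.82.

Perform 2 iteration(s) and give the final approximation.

f(x) = x² - 7
x₀ = 2.01, x₁ = 2.82

Secant formula: x_{n+1} = x_n - f(x_n)(x_n - x_{n-1})/(f(x_n) - f(x_{n-1}))

Iteration 1:
  f(2.010000) = -2.959900
  f(2.820000) = 0.952400
  x_2 = 2.820000 - 0.952400×(2.820000 - 2.010000)/(0.952400 - (-2.959900))
       = 2.622816
Iteration 2:
  f(2.820000) = 0.952400
  f(2.622816) = -0.120838
  x_3 = 2.622816 - (-0.120838)×(2.622816 - 2.820000)/(-0.120838 - 0.952400)
       = 2.645017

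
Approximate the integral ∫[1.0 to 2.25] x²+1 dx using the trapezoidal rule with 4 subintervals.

f(x) = x²+1
a = 1.0, b = 2.25, n = 4
h = (b - a)/n = 0.312500

Trapezoidal rule: (h/2)[f(x₀) + 2f(x₁) + 2f(x₂) + ... + f(xₙ)]

x_0 = 1.0000, f(x_0) = 2.000000, coefficient = 1
x_1 = 1.3125, f(x_1) = 2.722656, coefficient = 2
x_2 = 1.6250, f(x_2) = 3.640625, coefficient = 2
x_3 = 1.9375, f(x_3) = 4.753906, coefficient = 2
x_4 = 2.2500, f(x_4) = 6.062500, coefficient = 1

I ≈ (0.312500/2) × 30.296875 = 4.733887
Exact value: 4.713542
Error: 0.020345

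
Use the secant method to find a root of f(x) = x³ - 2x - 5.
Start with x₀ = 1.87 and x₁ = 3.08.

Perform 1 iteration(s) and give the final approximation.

f(x) = x³ - 2x - 5
x₀ = 1.87, x₁ = 3.08

Secant formula: x_{n+1} = x_n - f(x_n)(x_n - x_{n-1})/(f(x_n) - f(x_{n-1}))

Iteration 1:
  f(1.870000) = -2.200797
  f(3.080000) = 18.058112
  x_2 = 3.080000 - 18.058112×(3.080000 - 1.870000)/(18.058112 - (-2.200797))
       = 2.001447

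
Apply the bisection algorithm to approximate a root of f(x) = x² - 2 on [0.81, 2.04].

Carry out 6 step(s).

f(x) = x² - 2
Initial interval: [0.81, 2.04]

Iteration 1:
  c_1 = (0.810000 + 2.040000)/2 = 1.425000
  f(c_1) = f(1.425000) = 0.030625
  f(a) × f(c) < 0, new interval: [0.810000, 1.425000]
Iteration 2:
  c_2 = (0.810000 + 1.425000)/2 = 1.117500
  f(c_2) = f(1.117500) = -0.751194
  f(a) × f(c) ≥ 0, new interval: [1.117500, 1.425000]
Iteration 3:
  c_3 = (1.117500 + 1.425000)/2 = 1.271250
  f(c_3) = f(1.271250) = -0.383923
  f(a) × f(c) ≥ 0, new interval: [1.271250, 1.425000]
Iteration 4:
  c_4 = (1.271250 + 1.425000)/2 = 1.348125
  f(c_4) = f(1.348125) = -0.182559
  f(a) × f(c) ≥ 0, new interval: [1.348125, 1.425000]
Iteration 5:
  c_5 = (1.348125 + 1.425000)/2 = 1.386563
  f(c_5) = f(1.386563) = -0.077444
  f(a) × f(c) ≥ 0, new interval: [1.386563, 1.425000]
Iteration 6:
  c_6 = (1.386563 + 1.425000)/2 = 1.405781
  f(c_6) = f(1.405781) = -0.023779
  f(a) × f(c) ≥ 0, new interval: [1.405781, 1.425000]

After 6 iteration(s), the approximation is c_6 = 1.405781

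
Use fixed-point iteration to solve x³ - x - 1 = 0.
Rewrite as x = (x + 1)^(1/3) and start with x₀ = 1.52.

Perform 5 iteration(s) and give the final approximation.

Equation: x³ - x - 1 = 0
Fixed-point form: x = (x + 1)^(1/3)
x₀ = 1.52

x_1 = g(1.520000) = 1.360818
x_2 = g(1.360818) = 1.331540
x_3 = g(1.331540) = 1.326013
x_4 = g(1.326013) = 1.324964
x_5 = g(1.324964) = 1.324765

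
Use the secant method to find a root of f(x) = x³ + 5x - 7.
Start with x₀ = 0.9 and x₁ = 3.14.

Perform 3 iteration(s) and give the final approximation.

f(x) = x³ + 5x - 7
x₀ = 0.9, x₁ = 3.14

Secant formula: x_{n+1} = x_n - f(x_n)(x_n - x_{n-1})/(f(x_n) - f(x_{n-1}))

Iteration 1:
  f(0.900000) = -1.771000
  f(3.140000) = 39.659144
  x_2 = 3.140000 - 39.659144×(3.140000 - 0.900000)/(39.659144 - (-1.771000))
       = 0.995753
Iteration 2:
  f(3.140000) = 39.659144
  f(0.995753) = -1.033926
  x_3 = 0.995753 - (-1.033926)×(0.995753 - 3.140000)/(-1.033926 - 39.659144)
       = 1.050233
Iteration 3:
  f(0.995753) = -1.033926
  f(1.050233) = -0.590436
  x_4 = 1.050233 - (-0.590436)×(1.050233 - 0.995753)/(-0.590436 - (-1.033926))
       = 1.122766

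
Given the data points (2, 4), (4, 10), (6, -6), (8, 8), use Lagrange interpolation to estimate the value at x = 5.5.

Lagrange interpolation formula:
P(x) = Σ yᵢ × Lᵢ(x)
where Lᵢ(x) = Π_{j≠i} (x - xⱼ)/(xᵢ - xⱼ)

L_0(5.5) = (5.5 - 4)/(2 - 4) × (5.5 - 6)/(2 - 6) × (5.5 - 8)/(2 - 8) = -0.039062
L_1(5.5) = (5.5 - 2)/(4 - 2) × (5.5 - 6)/(4 - 6) × (5.5 - 8)/(4 - 8) = 0.273438
L_2(5.5) = (5.5 - 2)/(6 - 2) × (5.5 - 4)/(6 - 4) × (5.5 - 8)/(6 - 8) = 0.820312
L_3(5.5) = (5.5 - 2)/(8 - 2) × (5.5 - 4)/(8 - 4) × (5.5 - 6)/(8 - 6) = -0.054688

P(5.5) = 4×L_0(5.5) + 10×L_1(5.5) + (-6)×L_2(5.5) + 8×L_3(5.5)
P(5.5) = -2.781250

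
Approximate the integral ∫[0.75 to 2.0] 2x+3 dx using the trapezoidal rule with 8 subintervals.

f(x) = 2x+3
a = 0.75, b = 2.0, n = 8
h = (b - a)/n = 0.156250

Trapezoidal rule: (h/2)[f(x₀) + 2f(x₁) + 2f(x₂) + ... + f(xₙ)]

x_0 = 0.7500, f(x_0) = 4.500000, coefficient = 1
x_1 = 0.9062, f(x_1) = 4.812500, coefficient = 2
x_2 = 1.0625, f(x_2) = 5.125000, coefficient = 2
x_3 = 1.2188, f(x_3) = 5.437500, coefficient = 2
x_4 = 1.3750, f(x_4) = 5.750000, coefficient = 2
x_5 = 1.5312, f(x_5) = 6.062500, coefficient = 2
x_6 = 1.6875, f(x_6) = 6.375000, coefficient = 2
x_7 = 1.8438, f(x_7) = 6.687500, coefficient = 2
x_8 = 2.0000, f(x_8) = 7.000000, coefficient = 1

I ≈ (0.156250/2) × 92.000000 = 7.187500
Exact value: 7.187500
Error: 0.000000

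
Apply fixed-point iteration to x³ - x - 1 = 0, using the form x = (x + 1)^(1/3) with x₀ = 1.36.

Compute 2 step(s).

Equation: x³ - x - 1 = 0
Fixed-point form: x = (x + 1)^(1/3)
x₀ = 1.36

x_1 = g(1.360000) = 1.331386
x_2 = g(1.331386) = 1.325983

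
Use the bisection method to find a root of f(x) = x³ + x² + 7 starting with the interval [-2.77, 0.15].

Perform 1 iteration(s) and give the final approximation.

f(x) = x³ + x² + 7
Initial interval: [-2.77, 0.15]

Iteration 1:
  c_1 = (-2.770000 + 0.150000)/2 = -1.310000
  f(c_1) = f(-1.310000) = 6.468009
  f(a) × f(c) < 0, new interval: [-2.770000, -1.310000]

After 1 iteration(s), the approximation is c_1 = -1.310000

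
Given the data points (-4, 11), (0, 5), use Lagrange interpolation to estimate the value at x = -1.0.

Lagrange interpolation formula:
P(x) = Σ yᵢ × Lᵢ(x)
where Lᵢ(x) = Π_{j≠i} (x - xⱼ)/(xᵢ - xⱼ)

L_0(-1.0) = (-1.0 - 0)/(-4 - 0) = 0.250000
L_1(-1.0) = (-1.0 - (-4))/(0 - (-4)) = 0.750000

P(-1.0) = 11×L_0(-1.0) + 5×L_1(-1.0)
P(-1.0) = 6.500000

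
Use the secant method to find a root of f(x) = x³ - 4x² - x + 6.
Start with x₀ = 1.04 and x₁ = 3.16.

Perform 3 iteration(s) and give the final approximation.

f(x) = x³ - 4x² - x + 6
x₀ = 1.04, x₁ = 3.16

Secant formula: x_{n+1} = x_n - f(x_n)(x_n - x_{n-1})/(f(x_n) - f(x_{n-1}))

Iteration 1:
  f(1.040000) = 1.758464
  f(3.160000) = -5.547904
  x_2 = 3.160000 - (-5.547904)×(3.160000 - 1.040000)/(-5.547904 - 1.758464)
       = 1.550232
Iteration 2:
  f(3.160000) = -5.547904
  f(1.550232) = -1.437562
  x_3 = 1.550232 - (-1.437562)×(1.550232 - 3.160000)/(-1.437562 - (-5.547904))
       = 0.987227
Iteration 3:
  f(1.550232) = -1.437562
  f(0.987227) = 2.076470
  x_4 = 0.987227 - 2.076470×(0.987227 - 1.550232)/(2.076470 - (-1.437562))
       = 1.319911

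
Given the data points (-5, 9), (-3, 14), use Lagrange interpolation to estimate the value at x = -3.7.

Lagrange interpolation formula:
P(x) = Σ yᵢ × Lᵢ(x)
where Lᵢ(x) = Π_{j≠i} (x - xⱼ)/(xᵢ - xⱼ)

L_0(-3.7) = (-3.7 - (-3))/(-5 - (-3)) = 0.350000
L_1(-3.7) = (-3.7 - (-5))/(-3 - (-5)) = 0.650000

P(-3.7) = 9×L_0(-3.7) + 14×L_1(-3.7)
P(-3.7) = 12.250000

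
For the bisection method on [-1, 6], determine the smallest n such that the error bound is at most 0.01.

We need (b-a)/2^n ≤ 0.01
(6 - (-1))/2^n ≤ 0.01
7/2^n ≤ 0.01
2^n ≥ 700
n ≥ log₂(700) = 9.45
n ≥ 10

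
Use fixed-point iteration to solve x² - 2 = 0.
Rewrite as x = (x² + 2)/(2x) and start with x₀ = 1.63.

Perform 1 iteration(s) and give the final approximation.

Equation: x² - 2 = 0
Fixed-point form: x = (x² + 2)/(2x)
x₀ = 1.63

x_1 = g(1.630000) = 1.428497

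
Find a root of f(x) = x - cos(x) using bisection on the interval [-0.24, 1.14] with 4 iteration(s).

f(x) = x - cos(x)
Initial interval: [-0.24, 1.14]

Iteration 1:
  c_1 = (-0.240000 + 1.140000)/2 = 0.450000
  f(c_1) = f(0.450000) = -0.450447
  f(a) × f(c) ≥ 0, new interval: [0.450000, 1.140000]
Iteration 2:
  c_2 = (0.450000 + 1.140000)/2 = 0.795000
  f(c_2) = f(0.795000) = 0.094715
  f(a) × f(c) < 0, new interval: [0.450000, 0.795000]
Iteration 3:
  c_3 = (0.450000 + 0.795000)/2 = 0.622500
  f(c_3) = f(0.622500) = -0.189923
  f(a) × f(c) ≥ 0, new interval: [0.622500, 0.795000]
Iteration 4:
  c_4 = (0.622500 + 0.795000)/2 = 0.708750
  f(c_4) = f(0.708750) = -0.050426
  f(a) × f(c) ≥ 0, new interval: [0.708750, 0.795000]

After 4 iteration(s), the approximation is c_4 = 0.708750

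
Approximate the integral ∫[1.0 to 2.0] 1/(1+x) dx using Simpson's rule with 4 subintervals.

f(x) = 1/(1+x)
a = 1.0, b = 2.0, n = 4
h = (b - a)/n = 0.250000

Simpson's rule: (h/3)[f(x₀) + 4f(x₁) + 2f(x₂) + ... + f(xₙ)]

x_0 = 1.0000, f(x_0) = 0.500000, coefficient = 1
x_1 = 1.2500, f(x_1) = 0.444444, coefficient = 4
x_2 = 1.5000, f(x_2) = 0.400000, coefficient = 2
x_3 = 1.7500, f(x_3) = 0.363636, coefficient = 4
x_4 = 2.0000, f(x_4) = 0.333333, coefficient = 1

I ≈ (0.250000/3) × 4.865657 = 0.405471
Exact value: 0.405465
Error: 0.000006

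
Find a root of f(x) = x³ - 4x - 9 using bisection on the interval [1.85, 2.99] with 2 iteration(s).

f(x) = x³ - 4x - 9
Initial interval: [1.85, 2.99]

Iteration 1:
  c_1 = (1.850000 + 2.990000)/2 = 2.420000
  f(c_1) = f(2.420000) = -4.507512
  f(a) × f(c) ≥ 0, new interval: [2.420000, 2.990000]
Iteration 2:
  c_2 = (2.420000 + 2.990000)/2 = 2.705000
  f(c_2) = f(2.705000) = -0.027447
  f(a) × f(c) ≥ 0, new interval: [2.705000, 2.990000]

After 2 iteration(s), the approximation is c_2 = 2.705000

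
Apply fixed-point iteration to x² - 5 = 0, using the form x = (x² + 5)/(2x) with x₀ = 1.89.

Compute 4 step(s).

Equation: x² - 5 = 0
Fixed-point form: x = (x² + 5)/(2x)
x₀ = 1.89

x_1 = g(1.890000) = 2.267751
x_2 = g(2.267751) = 2.236289
x_3 = g(2.236289) = 2.236068
x_4 = g(2.236068) = 2.236068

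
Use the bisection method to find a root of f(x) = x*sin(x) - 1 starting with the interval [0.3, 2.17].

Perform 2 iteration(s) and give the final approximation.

f(x) = x*sin(x) - 1
Initial interval: [0.3, 2.17]

Iteration 1:
  c_1 = (0.300000 + 2.170000)/2 = 1.235000
  f(c_1) = f(1.235000) = 0.166023
  f(a) × f(c) < 0, new interval: [0.300000, 1.235000]
Iteration 2:
  c_2 = (0.300000 + 1.235000)/2 = 0.767500
  f(c_2) = f(0.767500) = -0.467095
  f(a) × f(c) ≥ 0, new interval: [0.767500, 1.235000]

After 2 iteration(s), the approximation is c_2 = 0.767500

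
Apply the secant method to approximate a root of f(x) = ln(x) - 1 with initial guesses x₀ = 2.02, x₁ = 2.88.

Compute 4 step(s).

f(x) = ln(x) - 1
x₀ = 2.02, x₁ = 2.88

Secant formula: x_{n+1} = x_n - f(x_n)(x_n - x_{n-1})/(f(x_n) - f(x_{n-1}))

Iteration 1:
  f(2.020000) = -0.296902
  f(2.880000) = 0.057790
  x_2 = 2.880000 - 0.057790×(2.880000 - 2.020000)/(0.057790 - (-0.296902))
       = 2.739880
Iteration 2:
  f(2.880000) = 0.057790
  f(2.739880) = 0.007914
  x_3 = 2.739880 - 0.007914×(2.739880 - 2.880000)/(0.007914 - 0.057790)
       = 2.717646
Iteration 3:
  f(2.739880) = 0.007914
  f(2.717646) = -0.000234
  x_4 = 2.717646 - (-0.000234)×(2.717646 - 2.739880)/(-0.000234 - 0.007914)
       = 2.718284
Iteration 4:
  f(2.717646) = -0.000234
  f(2.718284) = 0.000001
  x_5 = 2.718284 - 0.000001×(2.718284 - 2.717646)/(0.000001 - (-0.000234))
       = 2.718282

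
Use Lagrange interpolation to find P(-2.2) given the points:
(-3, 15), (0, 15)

Lagrange interpolation formula:
P(x) = Σ yᵢ × Lᵢ(x)
where Lᵢ(x) = Π_{j≠i} (x - xⱼ)/(xᵢ - xⱼ)

L_0(-2.2) = (-2.2 - 0)/(-3 - 0) = 0.733333
L_1(-2.2) = (-2.2 - (-3))/(0 - (-3)) = 0.266667

P(-2.2) = 15×L_0(-2.2) + 15×L_1(-2.2)
P(-2.2) = 15.000000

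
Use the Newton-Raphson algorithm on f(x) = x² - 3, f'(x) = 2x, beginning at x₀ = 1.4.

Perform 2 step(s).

f(x) = x² - 3
f'(x) = 2x
x₀ = 1.4

Newton-Raphson formula: x_{n+1} = x_n - f(x_n)/f'(x_n)

Iteration 1:
  f(1.400000) = -1.040000
  f'(1.400000) = 2.800000
  x_1 = 1.400000 - (-1.040000)/2.800000 = 1.771429
Iteration 2:
  f(1.771429) = 0.137959
  f'(1.771429) = 3.542857
  x_2 = 1.771429 - 0.137959/3.542857 = 1.732488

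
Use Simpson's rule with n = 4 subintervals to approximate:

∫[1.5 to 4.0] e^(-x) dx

f(x) = e^(-x)
a = 1.5, b = 4.0, n = 4
h = (b - a)/n = 0.625000

Simpson's rule: (h/3)[f(x₀) + 4f(x₁) + 2f(x₂) + ... + f(xₙ)]

x_0 = 1.5000, f(x_0) = 0.223130, coefficient = 1
x_1 = 2.1250, f(x_1) = 0.119433, coefficient = 4
x_2 = 2.7500, f(x_2) = 0.063928, coefficient = 2
x_3 = 3.3750, f(x_3) = 0.034218, coefficient = 4
x_4 = 4.0000, f(x_4) = 0.018316, coefficient = 1

I ≈ (0.625000/3) × 0.983906 = 0.204980
Exact value: 0.204815
Error: 0.000166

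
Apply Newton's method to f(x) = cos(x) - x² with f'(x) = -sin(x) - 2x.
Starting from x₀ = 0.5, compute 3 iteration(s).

f(x) = cos(x) - x²
f'(x) = -sin(x) - 2x
x₀ = 0.5

Newton-Raphson formula: x_{n+1} = x_n - f(x_n)/f'(x_n)

Iteration 1:
  f(0.500000) = 0.627583
  f'(0.500000) = -1.479426
  x_1 = 0.500000 - 0.627583/(-1.479426) = 0.924207
Iteration 2:
  f(0.924207) = -0.251691
  f'(0.924207) = -2.646557
  x_2 = 0.924207 - (-0.251691)/(-2.646557) = 0.829106
Iteration 3:
  f(0.829106) = -0.011881
  f'(0.829106) = -2.395539
  x_3 = 0.829106 - (-0.011881)/(-2.395539) = 0.824146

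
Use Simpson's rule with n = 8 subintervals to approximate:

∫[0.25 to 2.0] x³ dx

f(x) = x³
a = 0.25, b = 2.0, n = 8
h = (b - a)/n = 0.218750

Simpson's rule: (h/3)[f(x₀) + 4f(x₁) + 2f(x₂) + ... + f(xₙ)]

x_0 = 0.2500, f(x_0) = 0.015625, coefficient = 1
x_1 = 0.4688, f(x_1) = 0.102997, coefficient = 4
x_2 = 0.6875, f(x_2) = 0.324951, coefficient = 2
x_3 = 0.9062, f(x_3) = 0.744293, coefficient = 4
x_4 = 1.1250, f(x_4) = 1.423828, coefficient = 2
x_5 = 1.3438, f(x_5) = 2.426361, coefficient = 4
x_6 = 1.5625, f(x_6) = 3.814697, coefficient = 2
x_7 = 1.7812, f(x_7) = 5.651642, coefficient = 4
x_8 = 2.0000, f(x_8) = 8.000000, coefficient = 1

I ≈ (0.218750/3) × 54.843750 = 3.999023
Exact value: 3.999023
Error: 0.000000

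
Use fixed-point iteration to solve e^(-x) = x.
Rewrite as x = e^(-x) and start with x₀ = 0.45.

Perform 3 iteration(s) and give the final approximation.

Equation: e^(-x) = x
Fixed-point form: x = e^(-x)
x₀ = 0.45

x_1 = g(0.450000) = 0.637628
x_2 = g(0.637628) = 0.528545
x_3 = g(0.528545) = 0.589462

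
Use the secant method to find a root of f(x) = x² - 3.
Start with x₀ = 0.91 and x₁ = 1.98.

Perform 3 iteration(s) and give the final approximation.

f(x) = x² - 3
x₀ = 0.91, x₁ = 1.98

Secant formula: x_{n+1} = x_n - f(x_n)(x_n - x_{n-1})/(f(x_n) - f(x_{n-1}))

Iteration 1:
  f(0.910000) = -2.171900
  f(1.980000) = 0.920400
  x_2 = 1.980000 - 0.920400×(1.980000 - 0.910000)/(0.920400 - (-2.171900))
       = 1.661522
Iteration 2:
  f(1.980000) = 0.920400
  f(1.661522) = -0.239343
  x_3 = 1.661522 - (-0.239343)×(1.661522 - 1.980000)/(-0.239343 - 0.920400)
       = 1.727249
Iteration 3:
  f(1.661522) = -0.239343
  f(1.727249) = -0.016612
  x_4 = 1.727249 - (-0.016612)×(1.727249 - 1.661522)/(-0.016612 - (-0.239343))
       = 1.732151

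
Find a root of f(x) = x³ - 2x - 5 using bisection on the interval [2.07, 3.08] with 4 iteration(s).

f(x) = x³ - 2x - 5
Initial interval: [2.07, 3.08]

Iteration 1:
  c_1 = (2.070000 + 3.080000)/2 = 2.575000
  f(c_1) = f(2.575000) = 6.923859
  f(a) × f(c) < 0, new interval: [2.070000, 2.575000]
Iteration 2:
  c_2 = (2.070000 + 2.575000)/2 = 2.322500
  f(c_2) = f(2.322500) = 2.882580
  f(a) × f(c) < 0, new interval: [2.070000, 2.322500]
Iteration 3:
  c_3 = (2.070000 + 2.322500)/2 = 2.196250
  f(c_3) = f(2.196250) = 1.201143
  f(a) × f(c) < 0, new interval: [2.070000, 2.196250]
Iteration 4:
  c_4 = (2.070000 + 2.196250)/2 = 2.133125
  f(c_4) = f(2.133125) = 0.439943
  f(a) × f(c) < 0, new interval: [2.070000, 2.133125]

After 4 iteration(s), the approximation is c_4 = 2.133125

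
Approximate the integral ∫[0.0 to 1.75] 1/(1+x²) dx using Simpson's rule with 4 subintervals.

f(x) = 1/(1+x²)
a = 0.0, b = 1.75, n = 4
h = (b - a)/n = 0.437500

Simpson's rule: (h/3)[f(x₀) + 4f(x₁) + 2f(x₂) + ... + f(xₙ)]

x_0 = 0.0000, f(x_0) = 1.000000, coefficient = 1
x_1 = 0.4375, f(x_1) = 0.839344, coefficient = 4
x_2 = 0.8750, f(x_2) = 0.566372, coefficient = 2
x_3 = 1.3125, f(x_3) = 0.367288, coefficient = 4
x_4 = 1.7500, f(x_4) = 0.246154, coefficient = 1

I ≈ (0.437500/3) × 7.205428 = 1.050792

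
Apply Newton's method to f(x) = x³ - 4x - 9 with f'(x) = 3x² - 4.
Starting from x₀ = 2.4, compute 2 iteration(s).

f(x) = x³ - 4x - 9
f'(x) = 3x² - 4
x₀ = 2.4

Newton-Raphson formula: x_{n+1} = x_n - f(x_n)/f'(x_n)

Iteration 1:
  f(2.400000) = -4.776000
  f'(2.400000) = 13.280000
  x_1 = 2.400000 - (-4.776000)/13.280000 = 2.759639
Iteration 2:
  f(2.759639) = 0.977763
  f'(2.759639) = 18.846815
  x_2 = 2.759639 - 0.977763/18.846815 = 2.707759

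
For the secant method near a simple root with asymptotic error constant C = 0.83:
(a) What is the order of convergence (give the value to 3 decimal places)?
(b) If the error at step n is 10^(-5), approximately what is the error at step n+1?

(a) Secant method has superlinear convergence with order φ = (1+√5)/2 ≈ 1.618.
    This means |e_{n+1}| ≈ C|e_n|^1.618.

(b) With |e_n| = 10^(-5) and C = 0.83:
    |e_{n+1}| ≈ 0.83 × (10^(-5))^1.618 = 0.83 × 10^(-8.09)

(a) ≈ 1.618 (golden ratio); (b) |e_{n+1}| ≈ 6.744e-09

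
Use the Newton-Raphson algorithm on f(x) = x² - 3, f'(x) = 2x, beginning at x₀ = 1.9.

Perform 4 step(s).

f(x) = x² - 3
f'(x) = 2x
x₀ = 1.9

Newton-Raphson formula: x_{n+1} = x_n - f(x_n)/f'(x_n)

Iteration 1:
  f(1.900000) = 0.610000
  f'(1.900000) = 3.800000
  x_1 = 1.900000 - 0.610000/3.800000 = 1.739474
Iteration 2:
  f(1.739474) = 0.025769
  f'(1.739474) = 3.478947
  x_2 = 1.739474 - 0.025769/3.478947 = 1.732067
Iteration 3:
  f(1.732067) = 0.000055
  f'(1.732067) = 3.464133
  x_3 = 1.732067 - 0.000055/3.464133 = 1.732051
Iteration 4:
  f(1.732051) = 0.000000
  f'(1.732051) = 3.464102
  x_4 = 1.732051 - 0.000000/3.464102 = 1.732051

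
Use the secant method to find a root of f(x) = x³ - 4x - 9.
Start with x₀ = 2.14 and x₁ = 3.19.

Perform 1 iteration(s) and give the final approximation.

f(x) = x³ - 4x - 9
x₀ = 2.14, x₁ = 3.19

Secant formula: x_{n+1} = x_n - f(x_n)(x_n - x_{n-1})/(f(x_n) - f(x_{n-1}))

Iteration 1:
  f(2.140000) = -7.759656
  f(3.190000) = 10.701759
  x_2 = 3.190000 - 10.701759×(3.190000 - 2.140000)/(10.701759 - (-7.759656))
       = 2.581333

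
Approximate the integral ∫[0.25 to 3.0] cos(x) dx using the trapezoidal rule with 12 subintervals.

f(x) = cos(x)
a = 0.25, b = 3.0, n = 12
h = (b - a)/n = 0.229167

Trapezoidal rule: (h/2)[f(x₀) + 2f(x₁) + 2f(x₂) + ... + f(xₙ)]

x_0 = 0.2500, f(x_0) = 0.968912, coefficient = 1
x_1 = 0.4792, f(x_1) = 0.887379, coefficient = 2
x_2 = 0.7083, f(x_2) = 0.759447, coefficient = 2
x_3 = 0.9375, f(x_3) = 0.591805, coefficient = 2
x_4 = 1.1667, f(x_4) = 0.393219, coefficient = 2
x_5 = 1.3958, f(x_5) = 0.174072, coefficient = 2
x_6 = 1.6250, f(x_6) = -0.054177, coefficient = 2
x_7 = 1.8542, f(x_7) = -0.279593, coefficient = 2
x_8 = 2.0833, f(x_8) = -0.490390, coefficient = 2
x_9 = 2.3125, f(x_9) = -0.675545, coefficient = 2
x_10 = 2.5417, f(x_10) = -0.825377, coefficient = 2
x_11 = 2.7708, f(x_11) = -0.932052, coefficient = 2
x_12 = 3.0000, f(x_12) = -0.989992, coefficient = 1

I ≈ (0.229167/2) × -0.923506 = -0.105818
Exact value: -0.106284
Error: 0.000466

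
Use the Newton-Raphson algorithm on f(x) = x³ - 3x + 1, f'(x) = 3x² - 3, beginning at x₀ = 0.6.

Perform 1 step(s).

f(x) = x³ - 3x + 1
f'(x) = 3x² - 3
x₀ = 0.6

Newton-Raphson formula: x_{n+1} = x_n - f(x_n)/f'(x_n)

Iteration 1:
  f(0.600000) = -0.584000
  f'(0.600000) = -1.920000
  x_1 = 0.600000 - (-0.584000)/(-1.920000) = 0.295833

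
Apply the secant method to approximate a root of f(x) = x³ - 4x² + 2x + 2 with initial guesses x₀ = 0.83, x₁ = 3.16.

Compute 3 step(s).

f(x) = x³ - 4x² + 2x + 2
x₀ = 0.83, x₁ = 3.16

Secant formula: x_{n+1} = x_n - f(x_n)(x_n - x_{n-1})/(f(x_n) - f(x_{n-1}))

Iteration 1:
  f(0.830000) = 1.476187
  f(3.160000) = -0.067904
  x_2 = 3.160000 - (-0.067904)×(3.160000 - 0.830000)/(-0.067904 - 1.476187)
       = 3.057534
Iteration 2:
  f(3.160000) = -0.067904
  f(3.057534) = -0.695587
  x_3 = 3.057534 - (-0.695587)×(3.057534 - 3.160000)/(-0.695587 - (-0.067904))
       = 3.171085
Iteration 3:
  f(3.057534) = -0.695587
  f(3.171085) = 0.006783
  x_4 = 3.171085 - 0.006783×(3.171085 - 3.057534)/(0.006783 - (-0.695587))
       = 3.169988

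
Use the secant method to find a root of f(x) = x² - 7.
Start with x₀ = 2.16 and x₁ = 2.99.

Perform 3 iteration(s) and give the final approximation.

f(x) = x² - 7
x₀ = 2.16, x₁ = 2.99

Secant formula: x_{n+1} = x_n - f(x_n)(x_n - x_{n-1})/(f(x_n) - f(x_{n-1}))

Iteration 1:
  f(2.160000) = -2.334400
  f(2.990000) = 1.940100
  x_2 = 2.990000 - 1.940100×(2.990000 - 2.160000)/(1.940100 - (-2.334400))
       = 2.613282
Iteration 2:
  f(2.990000) = 1.940100
  f(2.613282) = -0.170760
  x_3 = 2.613282 - (-0.170760)×(2.613282 - 2.990000)/(-0.170760 - 1.940100)
       = 2.643756
Iteration 3:
  f(2.613282) = -0.170760
  f(2.643756) = -0.010552
  x_4 = 2.643756 - (-0.010552)×(2.643756 - 2.613282)/(-0.010552 - (-0.170760))
       = 2.645764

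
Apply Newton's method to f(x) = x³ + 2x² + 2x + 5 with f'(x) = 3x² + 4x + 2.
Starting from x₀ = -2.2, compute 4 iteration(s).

f(x) = x³ + 2x² + 2x + 5
f'(x) = 3x² + 4x + 2
x₀ = -2.2

Newton-Raphson formula: x_{n+1} = x_n - f(x_n)/f'(x_n)

Iteration 1:
  f(-2.200000) = -0.368000
  f'(-2.200000) = 7.720000
  x_1 = -2.200000 - (-0.368000)/7.720000 = -2.152332
Iteration 2:
  f(-2.152332) = -0.010344
  f'(-2.152332) = 7.288268
  x_2 = -2.152332 - (-0.010344)/7.288268 = -2.150912
Iteration 3:
  f(-2.150912) = -0.000009
  f'(-2.150912) = 7.275622
  x_3 = -2.150912 - (-0.000009)/7.275622 = -2.150911
Iteration 4:
  f(-2.150911) = 0.000000
  f'(-2.150911) = 7.275611
  x_4 = -2.150911 - 0.000000/7.275611 = -2.150911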